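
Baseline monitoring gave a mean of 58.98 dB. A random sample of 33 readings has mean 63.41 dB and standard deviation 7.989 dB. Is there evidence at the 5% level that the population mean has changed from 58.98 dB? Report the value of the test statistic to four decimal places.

3.1854

H0: μ = 58.98; H1: μ ≠ 58.98 (one-sample t-test, two-sided).
t = (x̄ − μ₀)/(s/√n) = (63.41 − 58.98)/(7.989/√33) = 3.1854
df = n − 1 = 32
Two-sided p-value ≈ 0.003
Since p ≈ 0.003 < α = 0.05, reject H0; the evidence is statistically significant.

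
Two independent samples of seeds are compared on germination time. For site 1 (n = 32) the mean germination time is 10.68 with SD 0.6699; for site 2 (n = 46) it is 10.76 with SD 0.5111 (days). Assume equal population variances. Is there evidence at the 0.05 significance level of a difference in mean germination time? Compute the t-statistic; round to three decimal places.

-0.598

Let group 1 = site 1, group 2 = site 2. H0: μ_1 = μ_2; H1: μ_1 ≠ μ_2 (two-sample pooled-variance t-test, two-sided).
s_p² = [(32−1)·0.6699² + (46−1)·0.5111²]/(32+46−2) = 0.337721
t = (10.68 − 10.76)/√[0.337721·(1/32 + 1/46)] = -0.598
df = n₁ + n₂ − 2 = 76
Two-sided p-value ≈ 0.552
Since p ≈ 0.552 > α = 0.05, fail to reject H0; the data do not provide sufficient evidence against H0.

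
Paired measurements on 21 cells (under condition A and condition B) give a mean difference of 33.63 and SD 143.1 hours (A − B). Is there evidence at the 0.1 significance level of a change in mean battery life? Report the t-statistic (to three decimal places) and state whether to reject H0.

t = 1.077; fail to reject H0

H0: μ_d = 0; H1: μ_d ≠ 0 (paired t-test on the differences, two-sided).
t = d̄/(s_d/√n) = 33.63/(143.1/√21) = 1.077
df = n − 1 = 20
Two-sided p-value ≈ 0.2943
Since p ≈ 0.2943 > α = 0.1, fail to reject H0; the evidence is not statistically significant.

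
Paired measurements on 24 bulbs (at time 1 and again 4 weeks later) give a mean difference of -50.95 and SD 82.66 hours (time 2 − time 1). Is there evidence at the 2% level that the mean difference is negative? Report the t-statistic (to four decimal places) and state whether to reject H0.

H0: μ_d = 0; H1: μ_d < 0 (paired t-test on the differences, left-tailed).
t = d̄/(s_d/√n) = -50.95/(82.66/√24) = -3.0196
df = n − 1 = 23
p-value = P(T ≤ -3.0196) ≈ 0.0031
Since p ≈ 0.0031 < α = 0.02, reject H0; the evidence is statistically significant.

t = -3.0196; reject H0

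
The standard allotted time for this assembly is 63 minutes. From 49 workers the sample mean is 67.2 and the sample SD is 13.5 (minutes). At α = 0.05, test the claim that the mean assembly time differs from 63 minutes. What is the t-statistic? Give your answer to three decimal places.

H0: μ = 63; H1: μ ≠ 63 (one-sample t-test, two-sided).
t = (x̄ − μ₀)/(s/√n) = (67.2 − 63)/(13.5/√49) = 2.178
df = n − 1 = 48
Two-sided p-value ≈ 0.0344
Since p ≈ 0.0344 < α = 0.05, reject H0; the evidence is statistically significant.

2.178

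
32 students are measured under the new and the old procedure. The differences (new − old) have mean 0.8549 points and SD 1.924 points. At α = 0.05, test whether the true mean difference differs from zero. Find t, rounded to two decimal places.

H0: μ_d = 0; H1: μ_d ≠ 0 (paired t-test on the differences, two-sided).
t = d̄/(s_d/√n) = 0.8549/(1.924/√32) = 2.51
df = n − 1 = 31
Two-sided p-value ≈ 0.0174
Since p ≈ 0.0174 < α = 0.05, reject H0; the evidence is statistically significant.

2.51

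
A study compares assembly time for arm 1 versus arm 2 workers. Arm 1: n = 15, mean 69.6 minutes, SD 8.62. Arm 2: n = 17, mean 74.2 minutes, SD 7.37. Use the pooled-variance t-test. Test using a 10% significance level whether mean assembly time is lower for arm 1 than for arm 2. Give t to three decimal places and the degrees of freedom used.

t = -1.628, df = 30

Let group 1 = arm 1, group 2 = arm 2. H0: μ_1 = μ_2; H1: μ_1 < μ_2 (two-sample pooled-variance t-test, left-tailed).
s_p² = [(15−1)·8.62² + (17−1)·7.37²]/(15+17−2) = 63.6444
t = (69.6 − 74.2)/√[63.6444·(1/15 + 1/17)] = -1.628
df = n₁ + n₂ − 2 = 30
p-value = P(T ≤ -1.628) ≈ 0.0570
Since p ≈ 0.0570 < α = 0.1, reject H0; the data support H1.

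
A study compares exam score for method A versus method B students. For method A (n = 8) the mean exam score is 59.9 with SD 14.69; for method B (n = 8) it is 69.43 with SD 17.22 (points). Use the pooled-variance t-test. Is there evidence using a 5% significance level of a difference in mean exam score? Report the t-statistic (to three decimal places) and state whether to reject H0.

Let group 1 = method A, group 2 = method B. H0: μ_1 = μ_2; H1: μ_1 ≠ μ_2 (two-sample pooled-variance t-test, two-sided).
s_p² = [(8−1)·14.69² + (8−1)·17.22²]/(8+8−2) = 256.162
t = (59.9 − 69.43)/√[256.162·(1/8 + 1/8)] = -1.191
df = n₁ + n₂ − 2 = 14
Two-sided p-value ≈ 0.2535
Since p ≈ 0.2535 > α = 0.05, fail to reject H0; the data do not provide sufficient evidence against H0.

t = -1.191; fail to reject H0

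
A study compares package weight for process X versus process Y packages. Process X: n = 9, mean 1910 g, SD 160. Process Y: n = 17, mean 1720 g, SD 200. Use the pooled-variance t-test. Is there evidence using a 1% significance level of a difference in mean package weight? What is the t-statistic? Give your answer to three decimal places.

2.457

Let group 1 = process X, group 2 = process Y. H0: μ_1 = μ_2; H1: μ_1 ≠ μ_2 (two-sample pooled-variance t-test, two-sided).
s_p² = [(9−1)·160² + (17−1)·200²]/(9+17−2) = 35200
t = (1910 − 1720)/√[35200·(1/9 + 1/17)] = 2.457
df = n₁ + n₂ − 2 = 24
Two-sided p-value ≈ 0.0216
Since p ≈ 0.0216 > α = 0.01, fail to reject H0; the data do not provide sufficient evidence against H0.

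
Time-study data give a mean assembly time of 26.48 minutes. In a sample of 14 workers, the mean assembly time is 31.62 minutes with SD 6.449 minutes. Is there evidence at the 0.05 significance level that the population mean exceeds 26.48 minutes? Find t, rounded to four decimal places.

2.9822

H0: μ = 26.48; H1: μ > 26.48 (one-sample t-test, right-tailed).
t = (x̄ − μ₀)/(s/√n) = (31.62 − 26.48)/(6.449/√14) = 2.9822
df = n − 1 = 13
p-value = P(T ≥ 2.9822) ≈ 0.0053
Since p ≈ 0.0053 < α = 0.05, reject H0; the data support H1.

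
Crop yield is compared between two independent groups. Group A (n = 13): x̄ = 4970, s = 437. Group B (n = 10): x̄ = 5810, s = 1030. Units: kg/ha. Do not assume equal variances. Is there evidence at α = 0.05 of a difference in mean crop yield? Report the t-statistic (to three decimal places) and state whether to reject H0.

Let group 1 = group A, group 2 = group B. H0: μ_1 = μ_2; H1: μ_1 ≠ μ_2 (Welch's two-sample t-test, two-sided).
t = (x̄_1 − x̄_2)/√(s_1²/n_1 + s_2²/n_2) = (4970 − 5810)/√(437²/13 + 1030²/10) = -2.417
Welch–Satterthwaite df ≈ 11.50
Two-sided p-value ≈ 0.0333
Since p ≈ 0.0333 < α = 0.05, reject H0; the evidence is statistically significant.

t = -2.417; reject H0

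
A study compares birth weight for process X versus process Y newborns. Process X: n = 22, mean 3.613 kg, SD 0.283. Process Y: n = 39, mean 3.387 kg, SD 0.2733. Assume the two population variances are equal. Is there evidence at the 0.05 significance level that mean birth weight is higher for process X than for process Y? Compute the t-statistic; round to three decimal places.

Let group 1 = process X, group 2 = process Y. H0: μ_1 = μ_2; H1: μ_1 > μ_2 (two-sample pooled-variance t-test, right-tailed).
s_p² = [(22−1)·0.283² + (39−1)·0.2733²]/(22+39−2) = 0.0766135
t = (3.613 − 3.387)/√[0.0766135·(1/22 + 1/39)] = 3.062
df = n₁ + n₂ − 2 = 59
p-value = P(T ≥ 3.062) ≈ 0.002
Since p ≈ 0.002 < α = 0.05, reject H0; the data support H1.

3.062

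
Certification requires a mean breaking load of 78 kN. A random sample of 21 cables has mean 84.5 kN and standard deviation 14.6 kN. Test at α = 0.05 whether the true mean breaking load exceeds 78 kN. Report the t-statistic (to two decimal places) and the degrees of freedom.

H0: μ = 78; H1: μ > 78 (one-sample t-test, right-tailed).
t = (x̄ − μ₀)/(s/√n) = (84.5 − 78)/(14.6/√21) = 2.04
df = n − 1 = 20
p-value = P(T ≥ 2.04) ≈ 0.027
Since p ≈ 0.027 < α = 0.05, reject H0; the evidence is statistically significant.

t = 2.04, df = 20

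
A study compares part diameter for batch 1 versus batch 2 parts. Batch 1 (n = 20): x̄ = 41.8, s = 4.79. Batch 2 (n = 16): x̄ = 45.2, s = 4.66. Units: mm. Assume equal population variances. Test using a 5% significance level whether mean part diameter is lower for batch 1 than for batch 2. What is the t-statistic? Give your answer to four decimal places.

-2.1417

Let group 1 = batch 1, group 2 = batch 2. H0: μ_1 = μ_2; H1: μ_1 < μ_2 (two-sample pooled-variance t-test, left-tailed).
s_p² = [(20−1)·4.79² + (16−1)·4.66²]/(20+16−2) = 22.4021
t = (41.8 − 45.2)/√[22.4021·(1/20 + 1/16)] = -2.1417
df = n₁ + n₂ − 2 = 34
p-value = P(T ≤ -2.1417) ≈ 0.020
Since p ≈ 0.020 < α = 0.05, reject H0; the evidence is statistically significant.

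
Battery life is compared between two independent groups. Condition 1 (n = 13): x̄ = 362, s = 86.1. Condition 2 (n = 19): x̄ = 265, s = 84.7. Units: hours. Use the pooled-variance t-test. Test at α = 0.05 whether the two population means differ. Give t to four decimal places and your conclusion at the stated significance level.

t = 3.1607; reject H0

Let group 1 = condition 1, group 2 = condition 2. H0: μ_1 = μ_2; H1: μ_1 ≠ μ_2 (two-sample pooled-variance t-test, two-sided).
s_p² = [(13−1)·86.1² + (19−1)·84.7²]/(13+19−2) = 7269.74
t = (362 − 265)/√[7269.74·(1/13 + 1/19)] = 3.1607
df = n₁ + n₂ − 2 = 30
Two-sided p-value ≈ 0.0036
Since p ≈ 0.0036 < α = 0.05, reject H0; the evidence is statistically significant.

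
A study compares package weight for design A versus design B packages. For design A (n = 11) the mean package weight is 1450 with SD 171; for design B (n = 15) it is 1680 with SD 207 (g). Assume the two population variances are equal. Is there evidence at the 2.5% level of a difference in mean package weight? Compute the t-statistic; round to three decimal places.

-3.005

Let group 1 = design A, group 2 = design B. H0: μ_1 = μ_2; H1: μ_1 ≠ μ_2 (two-sample pooled-variance t-test, two-sided).
s_p² = [(11−1)·171² + (15−1)·207²]/(11+15−2) = 37179
t = (1450 − 1680)/√[37179·(1/11 + 1/15)] = -3.005
df = n₁ + n₂ − 2 = 24
Two-sided p-value ≈ 0.006
Since p ≈ 0.006 < α = 0.025, reject H0; the evidence is statistically significant.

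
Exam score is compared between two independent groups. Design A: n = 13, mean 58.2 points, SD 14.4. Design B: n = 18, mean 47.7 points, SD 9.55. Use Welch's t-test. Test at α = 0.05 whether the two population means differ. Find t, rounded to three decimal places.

2.290

Let group 1 = design A, group 2 = design B. H0: μ_1 = μ_2; H1: μ_1 ≠ μ_2 (Welch's two-sample t-test, two-sided).
t = (x̄_1 − x̄_2)/√(s_1²/n_1 + s_2²/n_2) = (58.2 − 47.7)/√(14.4²/13 + 9.55²/18) = 2.290
Welch–Satterthwaite df ≈ 19.45
Two-sided p-value ≈ 0.033
Since p ≈ 0.033 < α = 0.05, reject H0; the evidence is statistically significant.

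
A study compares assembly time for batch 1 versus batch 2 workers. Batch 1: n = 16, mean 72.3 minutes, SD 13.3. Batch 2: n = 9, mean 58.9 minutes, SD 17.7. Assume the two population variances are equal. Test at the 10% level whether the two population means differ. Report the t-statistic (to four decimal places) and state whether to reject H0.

Let group 1 = batch 1, group 2 = batch 2. H0: μ_1 = μ_2; H1: μ_1 ≠ μ_2 (two-sample pooled-variance t-test, two-sided).
s_p² = [(16−1)·13.3² + (9−1)·17.7²]/(16+9−2) = 224.333
t = (72.3 − 58.9)/√[224.333·(1/16 + 1/9)] = 2.1472
df = n₁ + n₂ − 2 = 23
Two-sided p-value ≈ 0.043
Since p ≈ 0.043 < α = 0.1, reject H0; the data support H1.

t = 2.1472; reject H0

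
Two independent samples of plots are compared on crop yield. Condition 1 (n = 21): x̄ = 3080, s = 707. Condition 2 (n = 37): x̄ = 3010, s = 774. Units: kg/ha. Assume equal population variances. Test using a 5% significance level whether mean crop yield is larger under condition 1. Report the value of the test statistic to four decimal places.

0.3413

Let group 1 = condition 1, group 2 = condition 2. H0: μ_1 = μ_2; H1: μ_1 > μ_2 (two-sample pooled-variance t-test, right-tailed).
s_p² = [(21−1)·707² + (37−1)·774²]/(21+37−2) = 563638
t = (3080 − 3010)/√[563638·(1/21 + 1/37)] = 0.3413
df = n₁ + n₂ − 2 = 56
p-value = P(T ≥ 0.3413) ≈ 0.367
Since p ≈ 0.367 > α = 0.05, fail to reject H0; the data do not provide sufficient evidence against H0.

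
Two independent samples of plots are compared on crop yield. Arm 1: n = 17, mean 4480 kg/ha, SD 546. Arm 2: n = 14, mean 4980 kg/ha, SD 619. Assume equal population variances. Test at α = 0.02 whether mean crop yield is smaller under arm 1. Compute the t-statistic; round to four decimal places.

Let group 1 = arm 1, group 2 = arm 2. H0: μ_1 = μ_2; H1: μ_1 < μ_2 (two-sample pooled-variance t-test, left-tailed).
s_p² = [(17−1)·546² + (14−1)·619²]/(17+14−2) = 336240
t = (4480 − 4980)/√[336240·(1/17 + 1/14)] = -2.3892
df = n₁ + n₂ − 2 = 29
p-value = P(T ≤ -2.3892) ≈ 0.012
Since p ≈ 0.012 < α = 0.02, reject H0; the data support H1.

-2.3892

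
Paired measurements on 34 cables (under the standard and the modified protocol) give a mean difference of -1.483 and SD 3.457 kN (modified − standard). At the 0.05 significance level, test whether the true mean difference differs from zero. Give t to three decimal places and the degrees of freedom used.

H0: μ_d = 0; H1: μ_d ≠ 0 (paired t-test on the differences, two-sided).
t = d̄/(s_d/√n) = -1.483/(3.457/√34) = -2.501
df = n − 1 = 33
Two-sided p-value ≈ 0.0175
Since p ≈ 0.0175 < α = 0.05, reject H0; the data support H1.

t = -2.501, df = 33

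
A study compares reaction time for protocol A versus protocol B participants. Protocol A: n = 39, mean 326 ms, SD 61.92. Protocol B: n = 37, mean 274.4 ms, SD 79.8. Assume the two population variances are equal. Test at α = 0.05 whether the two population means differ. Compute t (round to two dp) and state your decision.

t = 3.16; reject H0

Let group 1 = protocol A, group 2 = protocol B. H0: μ_1 = μ_2; H1: μ_1 ≠ μ_2 (two-sample pooled-variance t-test, two-sided).
s_p² = [(39−1)·61.92² + (37−1)·79.8²]/(39+37−2) = 5066.82
t = (326 − 274.4)/√[5066.82·(1/39 + 1/37)] = 3.16
df = n₁ + n₂ − 2 = 74
Two-sided p-value ≈ 0.0023
Since p ≈ 0.0023 < α = 0.05, reject H0; the evidence is statistically significant.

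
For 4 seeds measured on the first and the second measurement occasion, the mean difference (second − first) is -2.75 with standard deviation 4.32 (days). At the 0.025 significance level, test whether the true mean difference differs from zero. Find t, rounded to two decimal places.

-1.27

H0: μ_d = 0; H1: μ_d ≠ 0 (paired t-test on the differences, two-sided).
t = d̄/(s_d/√n) = -2.75/(4.32/√4) = -1.27
df = n − 1 = 3
Two-sided p-value ≈ 0.293
Since p ≈ 0.293 > α = 0.025, fail to reject H0; the evidence is not statistically significant.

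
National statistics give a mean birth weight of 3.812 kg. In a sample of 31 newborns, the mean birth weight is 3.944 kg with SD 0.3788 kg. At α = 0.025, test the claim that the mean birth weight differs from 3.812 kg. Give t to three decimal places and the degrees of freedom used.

t = 1.940, df = 30

H0: μ = 3.812; H1: μ ≠ 3.812 (one-sample t-test, two-sided).
t = (x̄ − μ₀)/(s/√n) = (3.944 − 3.812)/(0.3788/√31) = 1.940
df = n − 1 = 30
Two-sided p-value ≈ 0.0618
Since p ≈ 0.0618 > α = 0.025, fail to reject H0; the data do not provide sufficient evidence against H0.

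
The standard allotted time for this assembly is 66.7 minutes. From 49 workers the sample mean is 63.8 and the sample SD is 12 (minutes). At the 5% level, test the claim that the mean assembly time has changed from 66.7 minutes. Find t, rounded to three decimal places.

H0: μ = 66.7; H1: μ ≠ 66.7 (one-sample t-test, two-sided).
t = (x̄ − μ₀)/(s/√n) = (63.8 − 66.7)/(12/√49) = -1.692
df = n − 1 = 48
Two-sided p-value ≈ 0.0972
Since p ≈ 0.0972 > α = 0.05, fail to reject H0; the data do not provide sufficient evidence against H0.

-1.692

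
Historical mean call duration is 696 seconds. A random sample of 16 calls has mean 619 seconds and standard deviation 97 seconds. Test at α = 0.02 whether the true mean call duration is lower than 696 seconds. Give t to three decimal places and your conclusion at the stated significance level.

t = -3.175; reject H0

H0: μ = 696; H1: μ < 696 (one-sample t-test, left-tailed).
t = (x̄ − μ₀)/(s/√n) = (619 − 696)/(97/√16) = -3.175
df = n − 1 = 15
p-value = P(T ≤ -3.175) ≈ 0.0031
Since p ≈ 0.0031 < α = 0.02, reject H0; the data support H1.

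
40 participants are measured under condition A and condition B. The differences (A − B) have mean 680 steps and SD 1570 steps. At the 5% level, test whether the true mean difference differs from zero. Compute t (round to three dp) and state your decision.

t = 2.739; reject H0

H0: μ_d = 0; H1: μ_d ≠ 0 (paired t-test on the differences, two-sided).
t = d̄/(s_d/√n) = 680/(1570/√40) = 2.739
df = n − 1 = 39
Two-sided p-value ≈ 0.009
Since p ≈ 0.009 < α = 0.05, reject H0; the data support H1.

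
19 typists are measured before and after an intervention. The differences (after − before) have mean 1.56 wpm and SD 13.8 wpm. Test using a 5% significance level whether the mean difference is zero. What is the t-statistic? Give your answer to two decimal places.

0.49

H0: μ_d = 0; H1: μ_d ≠ 0 (paired t-test on the differences, two-sided).
t = d̄/(s_d/√n) = 1.56/(13.8/√19) = 0.49
df = n − 1 = 18
Two-sided p-value ≈ 0.6281
Since p ≈ 0.6281 > α = 0.05, fail to reject H0; the evidence is not statistically significant.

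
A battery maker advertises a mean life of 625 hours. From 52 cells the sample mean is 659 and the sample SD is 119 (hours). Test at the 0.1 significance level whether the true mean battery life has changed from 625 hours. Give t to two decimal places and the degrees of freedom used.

H0: μ = 625; H1: μ ≠ 625 (one-sample t-test, two-sided).
t = (x̄ − μ₀)/(s/√n) = (659 − 625)/(119/√52) = 2.06
df = n − 1 = 51
Two-sided p-value ≈ 0.0445
Since p ≈ 0.0445 < α = 0.1, reject H0; the evidence is statistically significant.

t = 2.06, df = 51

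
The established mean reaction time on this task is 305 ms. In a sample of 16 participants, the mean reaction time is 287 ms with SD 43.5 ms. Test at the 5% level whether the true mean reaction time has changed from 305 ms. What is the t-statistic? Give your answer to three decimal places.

-1.655

H0: μ = 305; H1: μ ≠ 305 (one-sample t-test, two-sided).
t = (x̄ − μ₀)/(s/√n) = (287 − 305)/(43.5/√16) = -1.655
df = n − 1 = 15
Two-sided p-value ≈ 0.1187
Since p ≈ 0.1187 > α = 0.05, fail to reject H0; the evidence is not statistically significant.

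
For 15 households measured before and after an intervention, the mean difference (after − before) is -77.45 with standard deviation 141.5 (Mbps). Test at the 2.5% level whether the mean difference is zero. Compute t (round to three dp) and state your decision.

t = -2.120; fail to reject H0

H0: μ_d = 0; H1: μ_d ≠ 0 (paired t-test on the differences, two-sided).
t = d̄/(s_d/√n) = -77.45/(141.5/√15) = -2.120
df = n − 1 = 14
Two-sided p-value ≈ 0.052
Since p ≈ 0.052 > α = 0.025, fail to reject H0; the evidence is not statistically significant.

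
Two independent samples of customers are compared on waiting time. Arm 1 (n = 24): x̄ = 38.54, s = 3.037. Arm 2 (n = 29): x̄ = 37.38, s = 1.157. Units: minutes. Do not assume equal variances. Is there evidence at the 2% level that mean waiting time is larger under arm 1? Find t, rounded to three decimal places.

Let group 1 = arm 1, group 2 = arm 2. H0: μ_1 = μ_2; H1: μ_1 > μ_2 (Welch's two-sample t-test, right-tailed).
t = (x̄_1 − x̄_2)/√(s_1²/n_1 + s_2²/n_2) = (38.54 − 37.38)/√(3.037²/24 + 1.157²/29) = 1.768
Welch–Satterthwaite df ≈ 28.52
p-value = P(T ≥ 1.768) ≈ 0.044
Since p ≈ 0.044 > α = 0.02, fail to reject H0; the evidence is not statistically significant.

1.768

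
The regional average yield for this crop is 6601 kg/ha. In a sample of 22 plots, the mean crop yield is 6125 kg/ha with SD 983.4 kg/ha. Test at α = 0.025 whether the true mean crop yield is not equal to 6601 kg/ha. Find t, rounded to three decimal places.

-2.270

H0: μ = 6601; H1: μ ≠ 6601 (one-sample t-test, two-sided).
t = (x̄ − μ₀)/(s/√n) = (6125 − 6601)/(983.4/√22) = -2.270
df = n − 1 = 21
Two-sided p-value ≈ 0.034
Since p ≈ 0.034 > α = 0.025, fail to reject H0; the data do not provide sufficient evidence against H0.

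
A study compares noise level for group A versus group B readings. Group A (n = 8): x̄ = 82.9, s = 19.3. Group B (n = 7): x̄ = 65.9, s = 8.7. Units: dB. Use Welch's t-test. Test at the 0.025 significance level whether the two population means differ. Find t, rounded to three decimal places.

2.244

Let group 1 = group A, group 2 = group B. H0: μ_1 = μ_2; H1: μ_1 ≠ μ_2 (Welch's two-sample t-test, two-sided).
t = (x̄_1 − x̄_2)/√(s_1²/n_1 + s_2²/n_2) = (82.9 − 65.9)/√(19.3²/8 + 8.7²/7) = 2.244
Welch–Satterthwaite df ≈ 10.00
Two-sided p-value ≈ 0.049
Since p ≈ 0.049 > α = 0.025, fail to reject H0; the evidence is not statistically significant.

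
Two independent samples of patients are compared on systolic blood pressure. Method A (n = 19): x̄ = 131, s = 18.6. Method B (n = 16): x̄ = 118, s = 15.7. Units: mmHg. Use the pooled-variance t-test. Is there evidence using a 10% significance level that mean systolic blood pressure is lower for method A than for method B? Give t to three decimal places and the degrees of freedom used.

Let group 1 = method A, group 2 = method B. H0: μ_1 = μ_2; H1: μ_1 < μ_2 (two-sample pooled-variance t-test, left-tailed).
s_p² = [(19−1)·18.6² + (16−1)·15.7²]/(19+16−2) = 300.746
t = (131 − 118)/√[300.746·(1/19 + 1/16)] = 2.209
df = n₁ + n₂ − 2 = 33
p-value = P(T ≤ 2.209) ≈ 0.983
Since p ≈ 0.983 > α = 0.1, fail to reject H0; the evidence is not statistically significant.

t = 2.209, df = 33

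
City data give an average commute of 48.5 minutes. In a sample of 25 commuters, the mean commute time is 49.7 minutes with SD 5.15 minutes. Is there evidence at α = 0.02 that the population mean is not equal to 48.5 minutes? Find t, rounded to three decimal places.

1.165

H0: μ = 48.5; H1: μ ≠ 48.5 (one-sample t-test, two-sided).
t = (x̄ − μ₀)/(s/√n) = (49.7 − 48.5)/(5.15/√25) = 1.165
df = n − 1 = 24
Two-sided p-value ≈ 0.2554
Since p ≈ 0.2554 > α = 0.02, fail to reject H0; the data do not provide sufficient evidence against H0.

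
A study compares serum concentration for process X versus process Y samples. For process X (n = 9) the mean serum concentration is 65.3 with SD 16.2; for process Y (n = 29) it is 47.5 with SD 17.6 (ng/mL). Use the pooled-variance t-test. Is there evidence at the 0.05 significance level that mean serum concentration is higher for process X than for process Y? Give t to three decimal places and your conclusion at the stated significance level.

Let group 1 = process X, group 2 = process Y. H0: μ_1 = μ_2; H1: μ_1 > μ_2 (two-sample pooled-variance t-test, right-tailed).
s_p² = [(9−1)·16.2² + (29−1)·17.6²]/(9+29−2) = 299.244
t = (65.3 − 47.5)/√[299.244·(1/9 + 1/29)] = 2.697
df = n₁ + n₂ − 2 = 36
p-value = P(T ≥ 2.697) ≈ 0.0053
Since p ≈ 0.0053 < α = 0.05, reject H0; the data support H1.

t = 2.697; reject H0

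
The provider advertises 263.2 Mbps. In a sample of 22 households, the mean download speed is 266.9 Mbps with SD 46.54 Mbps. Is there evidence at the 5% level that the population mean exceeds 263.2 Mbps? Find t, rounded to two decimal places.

0.37

H0: μ = 263.2; H1: μ > 263.2 (one-sample t-test, right-tailed).
t = (x̄ − μ₀)/(s/√n) = (266.9 − 263.2)/(46.54/√22) = 0.37
df = n − 1 = 21
p-value = P(T ≥ 0.37) ≈ 0.356
Since p ≈ 0.356 > α = 0.05, fail to reject H0; the evidence is not statistically significant.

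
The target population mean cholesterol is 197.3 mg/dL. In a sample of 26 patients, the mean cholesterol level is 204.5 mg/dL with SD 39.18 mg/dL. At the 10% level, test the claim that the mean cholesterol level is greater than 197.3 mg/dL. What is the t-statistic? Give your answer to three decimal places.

H0: μ = 197.3; H1: μ > 197.3 (one-sample t-test, right-tailed).
t = (x̄ − μ₀)/(s/√n) = (204.5 − 197.3)/(39.18/√26) = 0.937
df = n − 1 = 25
p-value = P(T ≥ 0.937) ≈ 0.1789
Since p ≈ 0.1789 > α = 0.1, fail to reject H0; the evidence is not statistically significant.

0.937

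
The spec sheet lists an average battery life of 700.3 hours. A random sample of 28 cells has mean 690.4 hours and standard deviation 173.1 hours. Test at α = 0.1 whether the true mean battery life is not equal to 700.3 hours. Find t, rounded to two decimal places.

-0.30

H0: μ = 700.3; H1: μ ≠ 700.3 (one-sample t-test, two-sided).
t = (x̄ − μ₀)/(s/√n) = (690.4 − 700.3)/(173.1/√28) = -0.30
df = n − 1 = 27
Two-sided p-value ≈ 0.7645
Since p ≈ 0.7645 > α = 0.1, fail to reject H0; the evidence is not statistically significant.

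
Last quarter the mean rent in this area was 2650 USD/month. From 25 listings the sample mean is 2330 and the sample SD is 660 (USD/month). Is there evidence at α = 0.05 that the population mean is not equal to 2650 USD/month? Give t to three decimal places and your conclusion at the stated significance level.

t = -2.424; reject H0

H0: μ = 2650; H1: μ ≠ 2650 (one-sample t-test, two-sided).
t = (x̄ − μ₀)/(s/√n) = (2330 − 2650)/(660/√25) = -2.424
df = n − 1 = 24
Two-sided p-value ≈ 0.023
Since p ≈ 0.023 < α = 0.05, reject H0; the data support H1.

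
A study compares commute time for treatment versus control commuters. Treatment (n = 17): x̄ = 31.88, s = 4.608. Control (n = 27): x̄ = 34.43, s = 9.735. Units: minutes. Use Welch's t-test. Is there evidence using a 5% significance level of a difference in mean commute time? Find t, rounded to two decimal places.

-1.17

Let group 1 = treatment, group 2 = control. H0: μ_1 = μ_2; H1: μ_1 ≠ μ_2 (Welch's two-sample t-test, two-sided).
t = (x̄_1 − x̄_2)/√(s_1²/n_1 + s_2²/n_2) = (31.88 − 34.43)/√(4.608²/17 + 9.735²/27) = -1.17
Welch–Satterthwaite df ≈ 39.64
Two-sided p-value ≈ 0.2494
Since p ≈ 0.2494 > α = 0.05, fail to reject H0; the data do not provide sufficient evidence against H0.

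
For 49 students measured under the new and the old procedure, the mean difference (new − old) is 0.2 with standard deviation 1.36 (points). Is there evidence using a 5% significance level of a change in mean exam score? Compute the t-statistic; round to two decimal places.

H0: μ_d = 0; H1: μ_d ≠ 0 (paired t-test on the differences, two-sided).
t = d̄/(s_d/√n) = 0.2/(1.36/√49) = 1.03
df = n − 1 = 48
Two-sided p-value ≈ 0.308
Since p ≈ 0.308 > α = 0.05, fail to reject H0; the data do not provide sufficient evidence against H0.

1.03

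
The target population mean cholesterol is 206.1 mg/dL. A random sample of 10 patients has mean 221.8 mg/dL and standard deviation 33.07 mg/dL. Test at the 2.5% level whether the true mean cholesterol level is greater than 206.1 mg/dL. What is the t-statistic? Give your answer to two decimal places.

H0: μ = 206.1; H1: μ > 206.1 (one-sample t-test, right-tailed).
t = (x̄ − μ₀)/(s/√n) = (221.8 − 206.1)/(33.07/√10) = 1.50
df = n − 1 = 9
p-value = P(T ≥ 1.50) ≈ 0.084
Since p ≈ 0.084 > α = 0.025, fail to reject H0; the evidence is not statistically significant.

1.50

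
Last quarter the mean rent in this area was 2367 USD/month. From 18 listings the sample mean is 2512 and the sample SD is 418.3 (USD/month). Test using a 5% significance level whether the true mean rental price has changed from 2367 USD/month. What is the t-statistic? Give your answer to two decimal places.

H0: μ = 2367; H1: μ ≠ 2367 (one-sample t-test, two-sided).
t = (x̄ − μ₀)/(s/√n) = (2512 − 2367)/(418.3/√18) = 1.47
df = n − 1 = 17
Two-sided p-value ≈ 0.160
Since p ≈ 0.160 > α = 0.05, fail to reject H0; the data do not provide sufficient evidence against H0.

1.47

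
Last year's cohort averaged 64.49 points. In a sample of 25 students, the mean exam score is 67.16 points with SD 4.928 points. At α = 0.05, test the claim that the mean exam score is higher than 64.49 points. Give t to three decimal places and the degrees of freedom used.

t = 2.709, df = 24

H0: μ = 64.49; H1: μ > 64.49 (one-sample t-test, right-tailed).
t = (x̄ − μ₀)/(s/√n) = (67.16 − 64.49)/(4.928/√25) = 2.709
df = n − 1 = 24
p-value = P(T ≥ 2.709) ≈ 0.006
Since p ≈ 0.006 < α = 0.05, reject H0; the evidence is statistically significant.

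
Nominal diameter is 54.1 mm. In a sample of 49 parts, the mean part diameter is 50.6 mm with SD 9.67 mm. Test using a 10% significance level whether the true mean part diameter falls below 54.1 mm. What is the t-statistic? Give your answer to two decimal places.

H0: μ = 54.1; H1: μ < 54.1 (one-sample t-test, left-tailed).
t = (x̄ − μ₀)/(s/√n) = (50.6 − 54.1)/(9.67/√49) = -2.53
df = n − 1 = 48
p-value = P(T ≤ -2.53) ≈ 0.007
Since p ≈ 0.007 < α = 0.1, reject H0; the evidence is statistically significant.

-2.53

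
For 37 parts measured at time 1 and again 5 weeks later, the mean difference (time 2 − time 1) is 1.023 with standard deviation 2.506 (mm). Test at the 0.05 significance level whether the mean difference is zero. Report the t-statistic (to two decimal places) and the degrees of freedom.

H0: μ_d = 0; H1: μ_d ≠ 0 (paired t-test on the differences, two-sided).
t = d̄/(s_d/√n) = 1.023/(2.506/√37) = 2.48
df = n − 1 = 36
Two-sided p-value ≈ 0.018
Since p ≈ 0.018 < α = 0.05, reject H0; the evidence is statistically significant.

t = 2.48, df = 36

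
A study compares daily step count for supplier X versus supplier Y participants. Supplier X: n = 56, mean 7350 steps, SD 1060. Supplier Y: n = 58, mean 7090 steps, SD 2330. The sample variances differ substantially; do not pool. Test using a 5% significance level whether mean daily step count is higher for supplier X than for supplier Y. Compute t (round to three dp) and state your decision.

t = 0.771; fail to reject H0

Let group 1 = supplier X, group 2 = supplier Y. H0: μ_1 = μ_2; H1: μ_1 > μ_2 (Welch's two-sample t-test, right-tailed).
t = (x̄_1 − x̄_2)/√(s_1²/n_1 + s_2²/n_2) = (7350 − 7090)/√(1060²/56 + 2330²/58) = 0.771
Welch–Satterthwaite df ≈ 80.24
p-value = P(T ≥ 0.771) ≈ 0.221
Since p ≈ 0.221 > α = 0.05, fail to reject H0; the evidence is not statistically significant.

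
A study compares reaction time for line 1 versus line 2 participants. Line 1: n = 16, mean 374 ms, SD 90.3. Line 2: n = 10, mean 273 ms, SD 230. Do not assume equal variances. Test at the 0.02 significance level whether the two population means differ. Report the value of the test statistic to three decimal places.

Let group 1 = line 1, group 2 = line 2. H0: μ_1 = μ_2; H1: μ_1 ≠ μ_2 (Welch's two-sample t-test, two-sided).
t = (x̄_1 − x̄_2)/√(s_1²/n_1 + s_2²/n_2) = (374 − 273)/√(90.3²/16 + 230²/10) = 1.326
Welch–Satterthwaite df ≈ 10.76
Two-sided p-value ≈ 0.212
Since p ≈ 0.212 > α = 0.02, fail to reject H0; the data do not provide sufficient evidence against H0.

1.326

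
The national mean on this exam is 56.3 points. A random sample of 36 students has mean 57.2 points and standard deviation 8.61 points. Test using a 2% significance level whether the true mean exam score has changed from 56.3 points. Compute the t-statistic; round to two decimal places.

0.63

H0: μ = 56.3; H1: μ ≠ 56.3 (one-sample t-test, two-sided).
t = (x̄ − μ₀)/(s/√n) = (57.2 − 56.3)/(8.61/√36) = 0.63
df = n − 1 = 35
Two-sided p-value ≈ 0.5346
Since p ≈ 0.5346 > α = 0.02, fail to reject H0; the evidence is not statistically significant.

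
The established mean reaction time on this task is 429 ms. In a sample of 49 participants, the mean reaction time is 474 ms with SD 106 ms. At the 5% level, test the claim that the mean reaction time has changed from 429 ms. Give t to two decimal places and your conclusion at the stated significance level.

H0: μ = 429; H1: μ ≠ 429 (one-sample t-test, two-sided).
t = (x̄ − μ₀)/(s/√n) = (474 − 429)/(106/√49) = 2.97
df = n − 1 = 48
Two-sided p-value ≈ 0.0046
Since p ≈ 0.0046 < α = 0.05, reject H0; the data support H1.

t = 2.97; reject H0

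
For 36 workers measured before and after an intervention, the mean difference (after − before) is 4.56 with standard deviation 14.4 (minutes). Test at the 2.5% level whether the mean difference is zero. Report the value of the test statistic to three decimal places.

1.900

H0: μ_d = 0; H1: μ_d ≠ 0 (paired t-test on the differences, two-sided).
t = d̄/(s_d/√n) = 4.56/(14.4/√36) = 1.900
df = n − 1 = 35
Two-sided p-value ≈ 0.0657
Since p ≈ 0.0657 > α = 0.025, fail to reject H0; the evidence is not statistically significant.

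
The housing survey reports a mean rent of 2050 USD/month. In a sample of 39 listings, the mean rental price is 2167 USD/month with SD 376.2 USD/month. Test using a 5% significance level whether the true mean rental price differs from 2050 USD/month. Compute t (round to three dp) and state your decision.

t = 1.942; fail to reject H0

H0: μ = 2050; H1: μ ≠ 2050 (one-sample t-test, two-sided).
t = (x̄ − μ₀)/(s/√n) = (2167 − 2050)/(376.2/√39) = 1.942
df = n − 1 = 38
Two-sided p-value ≈ 0.0595
Since p ≈ 0.0595 > α = 0.05, fail to reject H0; the evidence is not statistically significant.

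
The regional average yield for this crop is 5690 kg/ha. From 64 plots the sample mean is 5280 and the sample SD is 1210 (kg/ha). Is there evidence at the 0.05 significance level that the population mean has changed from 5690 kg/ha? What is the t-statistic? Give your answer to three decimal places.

-2.711

H0: μ = 5690; H1: μ ≠ 5690 (one-sample t-test, two-sided).
t = (x̄ − μ₀)/(s/√n) = (5280 − 5690)/(1210/√64) = -2.711
df = n − 1 = 63
Two-sided p-value ≈ 0.0086
Since p ≈ 0.0086 < α = 0.05, reject H0; the evidence is statistically significant.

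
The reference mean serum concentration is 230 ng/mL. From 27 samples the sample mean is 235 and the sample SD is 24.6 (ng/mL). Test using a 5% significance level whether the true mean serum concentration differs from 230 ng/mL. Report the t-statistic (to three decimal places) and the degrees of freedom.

t = 1.056, df = 26

H0: μ = 230; H1: μ ≠ 230 (one-sample t-test, two-sided).
t = (x̄ − μ₀)/(s/√n) = (235 − 230)/(24.6/√27) = 1.056
df = n − 1 = 26
Two-sided p-value ≈ 0.301
Since p ≈ 0.301 > α = 0.05, fail to reject H0; the evidence is not statistically significant.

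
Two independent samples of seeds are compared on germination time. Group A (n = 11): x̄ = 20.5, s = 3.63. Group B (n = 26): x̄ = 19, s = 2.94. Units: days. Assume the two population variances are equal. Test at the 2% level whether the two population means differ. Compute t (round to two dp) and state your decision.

Let group 1 = group A, group 2 = group B. H0: μ_1 = μ_2; H1: μ_1 ≠ μ_2 (two-sample pooled-variance t-test, two-sided).
s_p² = [(11−1)·3.63² + (26−1)·2.94²]/(11+26−2) = 9.93883
t = (20.5 − 19)/√[9.93883·(1/11 + 1/26)] = 1.32
df = n₁ + n₂ − 2 = 35
Two-sided p-value ≈ 0.194
Since p ≈ 0.194 > α = 0.02, fail to reject H0; the evidence is not statistically significant.

t = 1.32; fail to reject H0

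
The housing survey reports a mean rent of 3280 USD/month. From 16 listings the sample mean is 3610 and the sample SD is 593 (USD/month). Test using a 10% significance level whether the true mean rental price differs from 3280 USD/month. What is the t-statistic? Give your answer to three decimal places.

2.226

H0: μ = 3280; H1: μ ≠ 3280 (one-sample t-test, two-sided).
t = (x̄ − μ₀)/(s/√n) = (3610 − 3280)/(593/√16) = 2.226
df = n − 1 = 15
Two-sided p-value ≈ 0.042
Since p ≈ 0.042 < α = 0.1, reject H0; the evidence is statistically significant.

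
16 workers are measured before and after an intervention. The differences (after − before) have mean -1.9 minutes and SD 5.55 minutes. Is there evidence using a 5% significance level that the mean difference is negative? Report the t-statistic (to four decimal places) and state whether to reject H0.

t = -1.3694; fail to reject H0

H0: μ_d = 0; H1: μ_d < 0 (paired t-test on the differences, left-tailed).
t = d̄/(s_d/√n) = -1.9/(5.55/√16) = -1.3694
df = n − 1 = 15
p-value = P(T ≤ -1.3694) ≈ 0.0955
Since p ≈ 0.0955 > α = 0.05, fail to reject H0; the data do not provide sufficient evidence against H0.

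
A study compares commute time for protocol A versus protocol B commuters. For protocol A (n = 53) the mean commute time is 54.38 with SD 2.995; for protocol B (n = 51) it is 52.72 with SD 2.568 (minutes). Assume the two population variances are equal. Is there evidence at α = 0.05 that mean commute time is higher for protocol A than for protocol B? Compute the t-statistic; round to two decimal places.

Let group 1 = protocol A, group 2 = protocol B. H0: μ_1 = μ_2; H1: μ_1 > μ_2 (two-sample pooled-variance t-test, right-tailed).
s_p² = [(53−1)·2.995² + (51−1)·2.568²]/(53+51−2) = 7.80561
t = (54.38 − 52.72)/√[7.80561·(1/53 + 1/51)] = 3.03
df = n₁ + n₂ − 2 = 102
p-value = P(T ≥ 3.03) ≈ 0.0016
Since p ≈ 0.0016 < α = 0.05, reject H0; the evidence is statistically significant.

3.03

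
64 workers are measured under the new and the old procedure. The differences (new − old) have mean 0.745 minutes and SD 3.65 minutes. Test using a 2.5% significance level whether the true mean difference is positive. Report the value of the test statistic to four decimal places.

1.6329

H0: μ_d = 0; H1: μ_d > 0 (paired t-test on the differences, right-tailed).
t = d̄/(s_d/√n) = 0.745/(3.65/√64) = 1.6329
df = n − 1 = 63
p-value = P(T ≥ 1.6329) ≈ 0.0537
Since p ≈ 0.0537 > α = 0.025, fail to reject H0; the evidence is not statistically significant.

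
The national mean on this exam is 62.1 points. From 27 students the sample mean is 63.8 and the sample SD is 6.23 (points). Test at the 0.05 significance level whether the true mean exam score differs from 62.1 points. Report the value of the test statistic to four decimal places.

H0: μ = 62.1; H1: μ ≠ 62.1 (one-sample t-test, two-sided).
t = (x̄ − μ₀)/(s/√n) = (63.8 − 62.1)/(6.23/√27) = 1.4179
df = n − 1 = 26
Two-sided p-value ≈ 0.1681
Since p ≈ 0.1681 > α = 0.05, fail to reject H0; the data do not provide sufficient evidence against H0.

1.4179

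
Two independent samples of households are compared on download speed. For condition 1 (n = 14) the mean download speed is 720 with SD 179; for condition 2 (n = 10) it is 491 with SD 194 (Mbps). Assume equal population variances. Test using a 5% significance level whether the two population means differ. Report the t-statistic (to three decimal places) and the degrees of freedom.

Let group 1 = condition 1, group 2 = condition 2. H0: μ_1 = μ_2; H1: μ_1 ≠ μ_2 (two-sample pooled-variance t-test, two-sided).
s_p² = [(14−1)·179² + (10−1)·194²]/(14+10−2) = 34329.9
t = (720 − 491)/√[34329.9·(1/14 + 1/10)] = 2.985
df = n₁ + n₂ − 2 = 22
Two-sided p-value ≈ 0.007
Since p ≈ 0.007 < α = 0.05, reject H0; the data support H1.

t = 2.985, df = 22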